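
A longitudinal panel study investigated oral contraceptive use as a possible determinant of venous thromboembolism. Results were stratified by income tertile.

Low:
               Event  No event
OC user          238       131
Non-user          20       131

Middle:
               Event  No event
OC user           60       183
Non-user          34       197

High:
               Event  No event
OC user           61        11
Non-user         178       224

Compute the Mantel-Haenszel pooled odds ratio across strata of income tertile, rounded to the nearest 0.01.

OR_MH = Σ(aᵢdᵢ/nᵢ) / Σ(bᵢcᵢ/nᵢ), where nᵢ is the stratum total.
Stratum 1 (Low): n = 520; a·d/n = 238·131/520 = 59.9577; b·c/n = 131·20/520 = 5.0385
Stratum 2 (Middle): n = 474; a·d/n = 60·197/474 = 24.9367; b·c/n = 183·34/474 = 13.1266
Stratum 3 (High): n = 474; a·d/n = 61·224/474 = 28.8270; b·c/n = 11·178/474 = 4.1308
OR_MH = (59.9577 + 24.9367 + 28.8270) / (5.0385 + 13.1266 + 4.1308) = 113.7214 / 22.2958 = 5.10056

5.10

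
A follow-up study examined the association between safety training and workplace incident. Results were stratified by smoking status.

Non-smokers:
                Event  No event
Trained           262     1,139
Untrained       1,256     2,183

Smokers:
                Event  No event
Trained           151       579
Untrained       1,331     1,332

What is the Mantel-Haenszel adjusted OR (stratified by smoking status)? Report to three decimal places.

OR_MH = Σ(aᵢdᵢ/nᵢ) / Σ(bᵢcᵢ/nᵢ), where nᵢ is the stratum total.
Stratum 1 (Non-smokers): n = 4840; a·d/n = 262·2183/4840 = 118.1707; b·c/n = 1139·1256/4840 = 295.5752
Stratum 2 (Smokers): n = 3393; a·d/n = 151·1332/3393 = 59.2785; b·c/n = 579·1331/3393 = 227.1291
OR_MH = (118.1707 + 59.2785) / (295.5752 + 227.1291) = 177.4492 / 522.7043 = 0.33948

0.339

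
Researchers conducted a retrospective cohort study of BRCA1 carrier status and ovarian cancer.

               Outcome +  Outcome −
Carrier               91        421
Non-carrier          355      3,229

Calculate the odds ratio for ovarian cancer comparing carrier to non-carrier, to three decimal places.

Cells: a = 91, b = 421, c = 355, d = 3229.
OR = (a·d)/(b·c) = (91 × 3229) / (421 × 355) = 293839 / 149455 = 1.96607
The odds of ovarian cancer are about 1.97 times as high in the carrier group.

1.966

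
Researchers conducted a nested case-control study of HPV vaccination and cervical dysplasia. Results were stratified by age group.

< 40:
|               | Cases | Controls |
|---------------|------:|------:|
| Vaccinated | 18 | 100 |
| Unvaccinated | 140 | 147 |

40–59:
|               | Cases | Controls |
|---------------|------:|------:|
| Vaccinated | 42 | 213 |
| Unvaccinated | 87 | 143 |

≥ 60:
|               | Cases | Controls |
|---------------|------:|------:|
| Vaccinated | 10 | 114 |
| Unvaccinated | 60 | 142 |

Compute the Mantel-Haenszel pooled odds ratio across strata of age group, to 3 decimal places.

OR_MH = Σ(aᵢdᵢ/nᵢ) / Σ(bᵢcᵢ/nᵢ), where nᵢ is the stratum total.
Stratum 1 (< 40): n = 405; a·d/n = 18·147/405 = 6.5333; b·c/n = 100·140/405 = 34.5679
Stratum 2 (40–59): n = 485; a·d/n = 42·143/485 = 12.3835; b·c/n = 213·87/485 = 38.2082
Stratum 3 (≥ 60): n = 326; a·d/n = 10·142/326 = 4.3558; b·c/n = 114·60/326 = 20.9816
OR_MH = (6.5333 + 12.3835 + 4.3558) / (34.5679 + 38.2082 + 20.9816) = 23.2727 / 93.7577 = 0.24822

0.248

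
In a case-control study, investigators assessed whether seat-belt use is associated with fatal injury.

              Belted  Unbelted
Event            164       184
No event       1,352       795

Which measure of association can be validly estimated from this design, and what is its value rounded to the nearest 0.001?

0.524

Reading the table with exposure as columns: a = 164 (Belted, case), b = 1352 (Belted, non-case), c = 184 (Unbelted, case), d = 795.
This is a case-control study: participants were sampled on outcome status, so risks in the source population cannot be estimated directly — relative risk is not valid here. The odds ratio is the appropriate measure.
OR = (a·d)/(b·c) = (164 × 795) / (1352 × 184) = 130380 / 248768 = 0.52410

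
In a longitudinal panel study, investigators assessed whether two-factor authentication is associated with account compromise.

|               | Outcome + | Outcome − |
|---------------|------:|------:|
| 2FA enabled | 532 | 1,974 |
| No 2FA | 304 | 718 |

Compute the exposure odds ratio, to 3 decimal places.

Cells: a = 532, b = 1974, c = 304, d = 718.
OR = (a·d)/(b·c) = (532 × 718) / (1974 × 304) = 381976 / 600096 = 0.63652
Exposure is associated with lower odds of account compromise (OR = 0.64 < 1).

0.637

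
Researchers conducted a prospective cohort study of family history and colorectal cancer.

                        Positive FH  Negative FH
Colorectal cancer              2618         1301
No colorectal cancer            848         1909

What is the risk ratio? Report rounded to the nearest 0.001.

1.864

Reading the table with exposure as columns: a = 2618 (Positive FH, case), b = 848 (Positive FH, non-case), c = 1301 (Negative FH, case), d = 1909.
Risk in exposed = 2618/3466 = 0.75534; risk in unexposed = 1301/3210 = 0.40530.
RR = 0.75534 / 0.40530 = 1.86367
The risk among the exposed is 1.86 times that among the unexposed.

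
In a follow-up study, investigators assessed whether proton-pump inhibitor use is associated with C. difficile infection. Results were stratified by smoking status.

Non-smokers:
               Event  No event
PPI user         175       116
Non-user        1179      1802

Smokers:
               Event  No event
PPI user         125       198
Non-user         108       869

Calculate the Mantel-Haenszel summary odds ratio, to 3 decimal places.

3.089

OR_MH = Σ(aᵢdᵢ/nᵢ) / Σ(bᵢcᵢ/nᵢ), where nᵢ is the stratum total.
Stratum 1 (Non-smokers): n = 3272; a·d/n = 175·1802/3272 = 96.3784; b·c/n = 116·1179/3272 = 41.7983
Stratum 2 (Smokers): n = 1300; a·d/n = 125·869/1300 = 83.5577; b·c/n = 198·108/1300 = 16.4492
OR_MH = (96.3784 + 83.5577) / (41.7983 + 16.4492) = 179.9361 / 58.2475 = 3.08916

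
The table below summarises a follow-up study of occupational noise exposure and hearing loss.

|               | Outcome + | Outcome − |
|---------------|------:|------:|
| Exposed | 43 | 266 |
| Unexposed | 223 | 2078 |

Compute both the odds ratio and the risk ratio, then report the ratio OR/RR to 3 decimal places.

1.049

Cells: a = 43, b = 266, c = 223, d = 2078.
OR = (43·2078)/(266·223) = 89354/59318 = 1.50636
Risk in exposed = 43/309 = 0.13916; risk in unexposed = 223/2301 = 0.09691; RR = 1.43589
OR/RR = 1.50636 / 1.43589 = 1.04907
The outcome is not rare, so the OR lies further from 1 than the RR.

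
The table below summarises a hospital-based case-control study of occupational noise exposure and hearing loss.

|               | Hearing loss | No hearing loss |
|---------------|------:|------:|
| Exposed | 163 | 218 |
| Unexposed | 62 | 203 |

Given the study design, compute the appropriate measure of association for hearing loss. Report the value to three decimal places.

2.448

Cells: a = 163, b = 218, c = 62, d = 203.
This is a hospital-based case-control study: participants were sampled on outcome status, so risks in the source population cannot be estimated directly — relative risk is not valid here. The odds ratio is the appropriate measure.
OR = (a·d)/(b·c) = (163 × 203) / (218 × 62) = 33089 / 13516 = 2.44814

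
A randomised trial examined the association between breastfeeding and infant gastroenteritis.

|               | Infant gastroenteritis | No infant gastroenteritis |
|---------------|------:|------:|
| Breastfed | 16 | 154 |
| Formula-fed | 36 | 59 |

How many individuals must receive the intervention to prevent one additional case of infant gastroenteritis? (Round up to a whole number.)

Risk in treated group = 16/170 = 0.09412; risk in control = 36/95 = 0.37895.
Absolute risk reduction = 0.37895 − 0.09412 = 0.28483
NNT = 1 / ARR = 1 / 0.28483 = 3.511 → round up → 4

4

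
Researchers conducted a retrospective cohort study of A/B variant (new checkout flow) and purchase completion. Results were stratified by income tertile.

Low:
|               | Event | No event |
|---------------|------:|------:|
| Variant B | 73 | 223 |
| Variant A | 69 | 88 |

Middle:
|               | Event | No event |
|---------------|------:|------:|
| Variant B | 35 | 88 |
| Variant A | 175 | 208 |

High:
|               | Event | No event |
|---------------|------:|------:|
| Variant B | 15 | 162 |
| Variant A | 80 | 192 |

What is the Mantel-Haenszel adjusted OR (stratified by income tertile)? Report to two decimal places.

0.38

OR_MH = Σ(aᵢdᵢ/nᵢ) / Σ(bᵢcᵢ/nᵢ), where nᵢ is the stratum total.
Stratum 1 (Low): n = 453; a·d/n = 73·88/453 = 14.1810; b·c/n = 223·69/453 = 33.9669
Stratum 2 (Middle): n = 506; a·d/n = 35·208/506 = 14.3874; b·c/n = 88·175/506 = 30.4348
Stratum 3 (High): n = 449; a·d/n = 15·192/449 = 6.4143; b·c/n = 162·80/449 = 28.8641
OR_MH = (14.1810 + 14.3874 + 6.4143) / (33.9669 + 30.4348 + 28.8641) = 34.9826 / 93.2658 = 0.37509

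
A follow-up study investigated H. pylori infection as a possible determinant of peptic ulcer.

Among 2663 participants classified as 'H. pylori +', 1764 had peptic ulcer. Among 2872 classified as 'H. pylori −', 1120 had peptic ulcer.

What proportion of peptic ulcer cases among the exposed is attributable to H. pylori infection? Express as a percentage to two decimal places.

41.13

From the description: a = 1764, b = 899, c = 1120, d = 1752.
Risk in exposed = 1764/2663 = 0.66241; risk in unexposed = 1120/2872 = 0.38997.
RR = 0.66241/0.38997 = 1.69861
AR% = (RR − 1)/RR × 100 = (1.69861 − 1)/1.69861 × 100 = 41.1284%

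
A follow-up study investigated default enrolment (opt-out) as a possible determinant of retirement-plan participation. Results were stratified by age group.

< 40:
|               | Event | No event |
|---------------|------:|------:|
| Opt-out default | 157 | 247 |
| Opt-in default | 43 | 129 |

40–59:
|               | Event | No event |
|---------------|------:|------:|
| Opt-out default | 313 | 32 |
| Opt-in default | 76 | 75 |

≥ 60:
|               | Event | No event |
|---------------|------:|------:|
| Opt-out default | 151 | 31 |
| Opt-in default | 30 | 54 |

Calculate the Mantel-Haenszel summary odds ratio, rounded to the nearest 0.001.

OR_MH = Σ(aᵢdᵢ/nᵢ) / Σ(bᵢcᵢ/nᵢ), where nᵢ is the stratum total.
Stratum 1 (< 40): n = 576; a·d/n = 157·129/576 = 35.1615; b·c/n = 247·43/576 = 18.4392
Stratum 2 (40–59): n = 496; a·d/n = 313·75/496 = 47.3286; b·c/n = 32·76/496 = 4.9032
Stratum 3 (≥ 60): n = 266; a·d/n = 151·54/266 = 30.6541; b·c/n = 31·30/266 = 3.4962
OR_MH = (35.1615 + 47.3286 + 30.6541) / (18.4392 + 4.9032 + 3.4962) = 113.1442 / 26.8387 = 4.21571

4.216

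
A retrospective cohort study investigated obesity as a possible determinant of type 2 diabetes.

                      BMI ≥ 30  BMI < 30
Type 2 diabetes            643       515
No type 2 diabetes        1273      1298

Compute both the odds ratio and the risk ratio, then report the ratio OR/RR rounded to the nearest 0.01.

1.08

Reading the table with exposure as columns: a = 643 (BMI ≥ 30, case), b = 1273 (BMI ≥ 30, non-case), c = 515 (BMI < 30, case), d = 1298.
OR = (643·1298)/(1273·515) = 834614/655595 = 1.27306
Risk in exposed = 643/1916 = 0.33559; risk in unexposed = 515/1813 = 0.28406; RR = 1.18142
OR/RR = 1.27306 / 1.18142 = 1.07757
The outcome is not rare, so the OR lies further from 1 than the RR.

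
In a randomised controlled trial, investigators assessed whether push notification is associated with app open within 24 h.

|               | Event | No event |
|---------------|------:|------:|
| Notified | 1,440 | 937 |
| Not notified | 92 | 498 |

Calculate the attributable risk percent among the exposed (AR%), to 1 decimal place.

Cells: a = 1440, b = 937, c = 92, d = 498.
Risk in exposed = 1440/2377 = 0.60581; risk in unexposed = 92/590 = 0.15593.
RR = 0.60581/0.15593 = 3.88506
AR% = (RR − 1)/RR × 100 = (3.88506 − 1)/3.88506 × 100 = 74.2604%

74.3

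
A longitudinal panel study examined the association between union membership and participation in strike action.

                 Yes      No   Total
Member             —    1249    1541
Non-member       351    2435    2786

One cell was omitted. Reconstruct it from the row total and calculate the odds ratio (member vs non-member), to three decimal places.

1.622

The missing cell is in the exposed row: 1541 − 1249 = 292.
So a = 292, b = 1249, c = 351, d = 2435.
OR = (a·d)/(b·c) = (292 × 2435) / (1249 × 351) = 711020 / 438399 = 1.62186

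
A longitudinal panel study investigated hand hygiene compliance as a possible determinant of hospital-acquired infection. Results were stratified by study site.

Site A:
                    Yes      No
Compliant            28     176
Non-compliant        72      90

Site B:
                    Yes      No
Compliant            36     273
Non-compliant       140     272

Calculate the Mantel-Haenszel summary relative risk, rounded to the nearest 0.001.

RR_MH = Σ(aᵢ·n₀ᵢ/nᵢ) / Σ(cᵢ·n₁ᵢ/nᵢ), with n₁ᵢ = aᵢ+bᵢ (exposed), n₀ᵢ = cᵢ+dᵢ (unexposed), nᵢ = n₁ᵢ+n₀ᵢ.
Stratum 1 (Site A): n₁ = 204, n₀ = 162, n = 366; a·n₀/n = 28·162/366 = 12.3934; c·n₁/n = 72·204/366 = 40.1311
Stratum 2 (Site B): n₁ = 309, n₀ = 412, n = 721; a·n₀/n = 36·412/721 = 20.5714; c·n₁/n = 140·309/721 = 60.0000
RR_MH = (12.3934 + 20.5714) / (40.1311 + 60.0000) = 32.9649 / 100.1311 = 0.32922

0.329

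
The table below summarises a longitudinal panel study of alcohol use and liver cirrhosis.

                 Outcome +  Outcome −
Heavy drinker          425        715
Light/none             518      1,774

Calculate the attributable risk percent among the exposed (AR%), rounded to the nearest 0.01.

Cells: a = 425, b = 715, c = 518, d = 1774.
Risk in exposed = 425/1140 = 0.37281; risk in unexposed = 518/2292 = 0.22600.
RR = 0.37281/0.22600 = 1.64956
AR% = (RR − 1)/RR × 100 = (1.64956 − 1)/1.64956 × 100 = 39.3779%

39.38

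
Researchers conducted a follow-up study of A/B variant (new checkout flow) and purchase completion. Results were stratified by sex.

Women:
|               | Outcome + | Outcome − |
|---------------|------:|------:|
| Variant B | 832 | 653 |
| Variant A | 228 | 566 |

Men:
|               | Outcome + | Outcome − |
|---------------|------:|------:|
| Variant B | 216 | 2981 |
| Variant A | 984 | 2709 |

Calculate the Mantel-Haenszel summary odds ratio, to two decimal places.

0.59

OR_MH = Σ(aᵢdᵢ/nᵢ) / Σ(bᵢcᵢ/nᵢ), where nᵢ is the stratum total.
Stratum 1 (Women): n = 2279; a·d/n = 832·566/2279 = 206.6310; b·c/n = 653·228/2279 = 65.3287
Stratum 2 (Men): n = 6890; a·d/n = 216·2709/6890 = 84.9266; b·c/n = 2981·984/6890 = 425.7335
OR_MH = (206.6310 + 84.9266) / (65.3287 + 425.7335) = 291.5575 / 491.0622 = 0.59373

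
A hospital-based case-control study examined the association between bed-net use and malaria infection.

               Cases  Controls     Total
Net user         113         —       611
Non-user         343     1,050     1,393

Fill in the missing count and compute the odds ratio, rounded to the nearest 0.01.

The missing cell is in the exposed row: 611 − 113 = 498.
So a = 113, b = 498, c = 343, d = 1050.
OR = (a·d)/(b·c) = (113 × 1050) / (498 × 343) = 118650 / 170814 = 0.69462

0.69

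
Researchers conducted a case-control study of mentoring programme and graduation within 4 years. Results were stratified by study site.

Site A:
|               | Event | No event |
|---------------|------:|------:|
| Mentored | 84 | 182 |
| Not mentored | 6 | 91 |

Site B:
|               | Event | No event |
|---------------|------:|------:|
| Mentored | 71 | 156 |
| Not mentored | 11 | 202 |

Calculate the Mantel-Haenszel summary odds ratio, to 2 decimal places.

OR_MH = Σ(aᵢdᵢ/nᵢ) / Σ(bᵢcᵢ/nᵢ), where nᵢ is the stratum total.
Stratum 1 (Site A): n = 363; a·d/n = 84·91/363 = 21.0579; b·c/n = 182·6/363 = 3.0083
Stratum 2 (Site B): n = 440; a·d/n = 71·202/440 = 32.5955; b·c/n = 156·11/440 = 3.9000
OR_MH = (21.0579 + 32.5955) / (3.0083 + 3.9000) = 53.6533 / 6.9083 = 7.76654

7.77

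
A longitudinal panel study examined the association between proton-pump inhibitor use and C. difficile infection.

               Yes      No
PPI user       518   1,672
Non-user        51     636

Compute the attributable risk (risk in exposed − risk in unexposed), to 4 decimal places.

0.1623

Cells: a = 518, b = 1672, c = 51, d = 636.
Risk in exposed = 518/2190 = 0.236530; risk in unexposed = 51/687 = 0.074236.
Risk difference = 0.236530 − 0.074236 = 0.162294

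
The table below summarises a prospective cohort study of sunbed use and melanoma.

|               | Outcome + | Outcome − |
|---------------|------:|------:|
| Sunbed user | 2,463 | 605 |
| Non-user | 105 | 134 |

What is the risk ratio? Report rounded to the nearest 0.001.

Cells: a = 2463, b = 605, c = 105, d = 134.
Risk in exposed = 2463/3068 = 0.80280; risk in unexposed = 105/239 = 0.43933.
RR = 0.80280 / 0.43933 = 1.82733
The risk among the exposed is 1.83 times that among the unexposed.

1.827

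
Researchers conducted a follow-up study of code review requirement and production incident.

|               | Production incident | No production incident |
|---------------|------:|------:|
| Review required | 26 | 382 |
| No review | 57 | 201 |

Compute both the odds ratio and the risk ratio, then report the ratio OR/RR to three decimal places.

0.832

Cells: a = 26, b = 382, c = 57, d = 201.
OR = (26·201)/(382·57) = 5226/21774 = 0.24001
Risk in exposed = 26/408 = 0.06373; risk in unexposed = 57/258 = 0.22093; RR = 0.28844
OR/RR = 0.24001 / 0.28844 = 0.83210
The outcome is not rare, so the OR lies further from 1 than the RR.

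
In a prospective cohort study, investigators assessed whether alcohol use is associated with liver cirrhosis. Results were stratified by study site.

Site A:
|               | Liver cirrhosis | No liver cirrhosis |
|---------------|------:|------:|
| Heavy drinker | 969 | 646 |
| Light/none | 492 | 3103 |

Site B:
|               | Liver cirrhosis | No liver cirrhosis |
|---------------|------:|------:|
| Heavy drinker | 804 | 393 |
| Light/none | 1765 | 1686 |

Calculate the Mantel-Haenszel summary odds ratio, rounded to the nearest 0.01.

OR_MH = Σ(aᵢdᵢ/nᵢ) / Σ(bᵢcᵢ/nᵢ), where nᵢ is the stratum total.
Stratum 1 (Site A): n = 5210; a·d/n = 969·3103/5210 = 577.1223; b·c/n = 646·492/5210 = 61.0042
Stratum 2 (Site B): n = 4648; a·d/n = 804·1686/4648 = 291.6403; b·c/n = 393·1765/4648 = 149.2352
OR_MH = (577.1223 + 291.6403) / (61.0042 + 149.2352) = 868.7625 / 210.2394 = 4.13225

4.13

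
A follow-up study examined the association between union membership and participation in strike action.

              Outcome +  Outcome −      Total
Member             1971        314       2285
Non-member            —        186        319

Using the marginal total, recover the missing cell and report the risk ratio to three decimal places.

The missing cell is in the unexposed row: 319 − 186 = 133.
So a = 1971, b = 314, c = 133, d = 186.
RR = [a/(a+b)] / [c/(c+d)] = (1971/2285) / (133/319) = 0.86258/0.41693 = 2.06890

2.069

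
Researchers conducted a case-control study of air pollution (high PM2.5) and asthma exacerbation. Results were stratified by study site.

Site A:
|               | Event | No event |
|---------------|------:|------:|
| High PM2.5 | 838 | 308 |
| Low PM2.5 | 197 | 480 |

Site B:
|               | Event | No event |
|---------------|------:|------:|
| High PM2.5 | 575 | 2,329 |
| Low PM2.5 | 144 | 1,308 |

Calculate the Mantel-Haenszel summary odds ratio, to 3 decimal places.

3.567

OR_MH = Σ(aᵢdᵢ/nᵢ) / Σ(bᵢcᵢ/nᵢ), where nᵢ is the stratum total.
Stratum 1 (Site A): n = 1823; a·d/n = 838·480/1823 = 220.6473; b·c/n = 308·197/1823 = 33.2836
Stratum 2 (Site B): n = 4356; a·d/n = 575·1308/4356 = 172.6584; b·c/n = 2329·144/4356 = 76.9917
OR_MH = (220.6473 + 172.6584) / (33.2836 + 76.9917) = 393.3057 / 110.2753 = 3.56658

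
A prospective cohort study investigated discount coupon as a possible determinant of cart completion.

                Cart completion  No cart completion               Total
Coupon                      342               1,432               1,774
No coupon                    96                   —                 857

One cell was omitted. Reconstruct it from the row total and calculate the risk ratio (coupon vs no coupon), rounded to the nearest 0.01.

The missing cell is in the unexposed row: 857 − 96 = 761.
So a = 342, b = 1432, c = 96, d = 761.
RR = [a/(a+b)] / [c/(c+d)] = (342/1774) / (96/857) = 0.19278/0.11202 = 1.72100

1.72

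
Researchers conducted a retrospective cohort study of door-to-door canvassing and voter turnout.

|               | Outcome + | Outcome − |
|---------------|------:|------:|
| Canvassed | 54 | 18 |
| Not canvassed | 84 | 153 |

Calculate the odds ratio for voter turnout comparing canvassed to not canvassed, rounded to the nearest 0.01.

5.46

Cells: a = 54, b = 18, c = 84, d = 153.
OR = (a·d)/(b·c) = (54 × 153) / (18 × 84) = 8262 / 1512 = 5.46429
The odds of voter turnout are about 5.46 times as high in the canvassed group.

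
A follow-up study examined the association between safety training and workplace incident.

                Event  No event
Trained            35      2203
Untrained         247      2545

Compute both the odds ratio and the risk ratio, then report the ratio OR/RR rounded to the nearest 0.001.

0.926

Cells: a = 35, b = 2203, c = 247, d = 2545.
OR = (35·2545)/(2203·247) = 89075/544141 = 0.16370
Risk in exposed = 35/2238 = 0.01564; risk in unexposed = 247/2792 = 0.08847; RR = 0.17678
OR/RR = 0.16370 / 0.17678 = 0.92601
The outcome is rare in both groups, so OR ≈ RR (ratio near 1).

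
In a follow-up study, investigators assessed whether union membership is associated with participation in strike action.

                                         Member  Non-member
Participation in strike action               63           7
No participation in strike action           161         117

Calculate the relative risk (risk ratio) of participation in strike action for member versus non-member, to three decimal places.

Reading the table with exposure as columns: a = 63 (Member, case), b = 161 (Member, non-case), c = 7 (Non-member, case), d = 117.
Risk in exposed = 63/224 = 0.28125; risk in unexposed = 7/124 = 0.05645.
RR = 0.28125 / 0.05645 = 4.98214
The risk among the exposed is 4.98 times that among the unexposed.

4.982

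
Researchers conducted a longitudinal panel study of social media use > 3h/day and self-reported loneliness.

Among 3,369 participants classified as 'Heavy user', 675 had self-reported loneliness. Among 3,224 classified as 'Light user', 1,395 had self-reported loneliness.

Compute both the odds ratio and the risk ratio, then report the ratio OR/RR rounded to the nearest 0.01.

From the description: a = 675, b = 2694, c = 1395, d = 1829.
OR = (675·1829)/(2694·1395) = 1234575/3758130 = 0.32851
Risk in exposed = 675/3369 = 0.20036; risk in unexposed = 1395/3224 = 0.43269; RR = 0.46305
OR/RR = 0.32851 / 0.46305 = 0.70945
The outcome is not rare, so the OR lies further from 1 than the RR.

0.71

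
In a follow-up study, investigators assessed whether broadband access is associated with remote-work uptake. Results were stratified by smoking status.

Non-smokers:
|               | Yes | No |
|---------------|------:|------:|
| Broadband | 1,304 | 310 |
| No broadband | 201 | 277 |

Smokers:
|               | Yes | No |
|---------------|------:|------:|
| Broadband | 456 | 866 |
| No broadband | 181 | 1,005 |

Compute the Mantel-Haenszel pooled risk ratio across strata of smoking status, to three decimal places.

2.050

RR_MH = Σ(aᵢ·n₀ᵢ/nᵢ) / Σ(cᵢ·n₁ᵢ/nᵢ), with n₁ᵢ = aᵢ+bᵢ (exposed), n₀ᵢ = cᵢ+dᵢ (unexposed), nᵢ = n₁ᵢ+n₀ᵢ.
Stratum 1 (Non-smokers): n₁ = 1614, n₀ = 478, n = 2092; a·n₀/n = 1304·478/2092 = 297.9503; c·n₁/n = 201·1614/2092 = 155.0736
Stratum 2 (Smokers): n₁ = 1322, n₀ = 1186, n = 2508; a·n₀/n = 456·1186/2508 = 215.6364; c·n₁/n = 181·1322/2508 = 95.4075
RR_MH = (297.9503 + 215.6364) / (155.0736 + 95.4075) = 513.5867 / 250.4811 = 2.05040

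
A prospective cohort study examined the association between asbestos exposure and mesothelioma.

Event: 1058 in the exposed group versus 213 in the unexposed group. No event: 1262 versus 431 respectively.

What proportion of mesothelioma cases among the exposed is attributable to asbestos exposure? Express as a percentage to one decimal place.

27.5

From the description: a = 1058, b = 1262, c = 213, d = 431.
Risk in exposed = 1058/2320 = 0.45603; risk in unexposed = 213/644 = 0.33075.
RR = 0.45603/0.33075 = 1.37881
AR% = (RR − 1)/RR × 100 = (1.37881 − 1)/1.37881 × 100 = 27.4736%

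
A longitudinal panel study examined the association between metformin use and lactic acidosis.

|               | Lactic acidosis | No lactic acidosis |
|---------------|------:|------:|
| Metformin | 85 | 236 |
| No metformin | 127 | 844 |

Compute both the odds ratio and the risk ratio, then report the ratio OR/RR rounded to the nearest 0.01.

1.18

Cells: a = 85, b = 236, c = 127, d = 844.
OR = (85·844)/(236·127) = 71740/29972 = 2.39357
Risk in exposed = 85/321 = 0.26480; risk in unexposed = 127/971 = 0.13079; RR = 2.02455
OR/RR = 2.39357 / 2.02455 = 1.18227
The outcome is not rare, so the OR lies further from 1 than the RR.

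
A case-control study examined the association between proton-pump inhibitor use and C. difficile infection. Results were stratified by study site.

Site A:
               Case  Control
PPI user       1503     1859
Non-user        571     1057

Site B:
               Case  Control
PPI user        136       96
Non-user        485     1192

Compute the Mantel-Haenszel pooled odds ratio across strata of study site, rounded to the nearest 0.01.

1.70

OR_MH = Σ(aᵢdᵢ/nᵢ) / Σ(bᵢcᵢ/nᵢ), where nᵢ is the stratum total.
Stratum 1 (Site A): n = 4990; a·d/n = 1503·1057/4990 = 318.3709; b·c/n = 1859·571/4990 = 212.7232
Stratum 2 (Site B): n = 1909; a·d/n = 136·1192/1909 = 84.9199; b·c/n = 96·485/1909 = 24.3897
OR_MH = (318.3709 + 84.9199) / (212.7232 + 24.3897) = 403.2908 / 237.1130 = 1.70084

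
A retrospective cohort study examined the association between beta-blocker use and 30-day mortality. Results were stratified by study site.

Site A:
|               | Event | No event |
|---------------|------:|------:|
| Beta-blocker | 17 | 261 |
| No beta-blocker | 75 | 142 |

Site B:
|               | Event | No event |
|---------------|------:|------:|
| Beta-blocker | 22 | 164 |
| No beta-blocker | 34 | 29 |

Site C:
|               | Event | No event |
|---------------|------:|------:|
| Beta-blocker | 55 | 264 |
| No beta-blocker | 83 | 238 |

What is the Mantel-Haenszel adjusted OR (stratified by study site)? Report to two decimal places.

OR_MH = Σ(aᵢdᵢ/nᵢ) / Σ(bᵢcᵢ/nᵢ), where nᵢ is the stratum total.
Stratum 1 (Site A): n = 495; a·d/n = 17·142/495 = 4.8768; b·c/n = 261·75/495 = 39.5455
Stratum 2 (Site B): n = 249; a·d/n = 22·29/249 = 2.5622; b·c/n = 164·34/249 = 22.3936
Stratum 3 (Site C): n = 640; a·d/n = 55·238/640 = 20.4531; b·c/n = 264·83/640 = 34.2375
OR_MH = (4.8768 + 2.5622 + 20.4531) / (39.5455 + 22.3936 + 34.2375) = 27.8921 / 96.1765 = 0.29001

0.29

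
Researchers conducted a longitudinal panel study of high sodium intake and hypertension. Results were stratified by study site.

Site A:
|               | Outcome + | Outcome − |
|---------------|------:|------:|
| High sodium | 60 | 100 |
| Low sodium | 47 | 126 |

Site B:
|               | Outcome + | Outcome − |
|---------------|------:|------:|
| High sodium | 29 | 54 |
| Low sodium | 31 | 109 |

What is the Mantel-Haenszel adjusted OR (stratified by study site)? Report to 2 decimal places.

1.71

OR_MH = Σ(aᵢdᵢ/nᵢ) / Σ(bᵢcᵢ/nᵢ), where nᵢ is the stratum total.
Stratum 1 (Site A): n = 333; a·d/n = 60·126/333 = 22.7027; b·c/n = 100·47/333 = 14.1141
Stratum 2 (Site B): n = 223; a·d/n = 29·109/223 = 14.1749; b·c/n = 54·31/223 = 7.5067
OR_MH = (22.7027 + 14.1749) / (14.1141 + 7.5067) = 36.8776 / 21.6208 = 1.70565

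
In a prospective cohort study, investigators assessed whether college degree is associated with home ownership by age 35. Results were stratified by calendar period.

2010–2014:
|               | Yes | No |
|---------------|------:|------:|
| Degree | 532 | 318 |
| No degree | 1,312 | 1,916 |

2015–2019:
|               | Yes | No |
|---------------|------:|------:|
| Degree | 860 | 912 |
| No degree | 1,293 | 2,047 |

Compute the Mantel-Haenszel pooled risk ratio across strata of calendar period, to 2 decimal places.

RR_MH = Σ(aᵢ·n₀ᵢ/nᵢ) / Σ(cᵢ·n₁ᵢ/nᵢ), with n₁ᵢ = aᵢ+bᵢ (exposed), n₀ᵢ = cᵢ+dᵢ (unexposed), nᵢ = n₁ᵢ+n₀ᵢ.
Stratum 1 (2010–2014): n₁ = 850, n₀ = 3228, n = 4078; a·n₀/n = 532·3228/4078 = 421.1123; c·n₁/n = 1312·850/4078 = 273.4674
Stratum 2 (2015–2019): n₁ = 1772, n₀ = 3340, n = 5112; a·n₀/n = 860·3340/5112 = 561.8936; c·n₁/n = 1293·1772/5112 = 448.1995
RR_MH = (421.1123 + 561.8936) / (273.4674 + 448.1995) = 983.0059 / 721.6669 = 1.36213

1.36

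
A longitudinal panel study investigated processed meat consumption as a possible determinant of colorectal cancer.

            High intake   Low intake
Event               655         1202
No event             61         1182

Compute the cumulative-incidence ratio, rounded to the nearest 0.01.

Reading the table with exposure as columns: a = 655 (High intake, case), b = 61 (High intake, non-case), c = 1202 (Low intake, case), d = 1182.
Risk in exposed = 655/716 = 0.91480; risk in unexposed = 1202/2384 = 0.50419.
RR = 0.91480 / 0.50419 = 1.81439
The risk among the exposed is 1.81 times that among the unexposed.

1.81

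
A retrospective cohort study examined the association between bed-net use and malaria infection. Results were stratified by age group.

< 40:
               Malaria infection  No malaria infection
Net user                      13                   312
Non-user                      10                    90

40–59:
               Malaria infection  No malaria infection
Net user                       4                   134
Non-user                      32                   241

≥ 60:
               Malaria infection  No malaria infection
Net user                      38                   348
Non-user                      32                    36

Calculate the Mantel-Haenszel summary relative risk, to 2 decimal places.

RR_MH = Σ(aᵢ·n₀ᵢ/nᵢ) / Σ(cᵢ·n₁ᵢ/nᵢ), with n₁ᵢ = aᵢ+bᵢ (exposed), n₀ᵢ = cᵢ+dᵢ (unexposed), nᵢ = n₁ᵢ+n₀ᵢ.
Stratum 1 (< 40): n₁ = 325, n₀ = 100, n = 425; a·n₀/n = 13·100/425 = 3.0588; c·n₁/n = 10·325/425 = 7.6471
Stratum 2 (40–59): n₁ = 138, n₀ = 273, n = 411; a·n₀/n = 4·273/411 = 2.6569; c·n₁/n = 32·138/411 = 10.7445
Stratum 3 (≥ 60): n₁ = 386, n₀ = 68, n = 454; a·n₀/n = 38·68/454 = 5.6916; c·n₁/n = 32·386/454 = 27.2070
RR_MH = (3.0588 + 2.6569 + 5.6916) / (7.6471 + 10.7445 + 27.2070) = 11.4074 / 45.5986 = 0.25017

0.25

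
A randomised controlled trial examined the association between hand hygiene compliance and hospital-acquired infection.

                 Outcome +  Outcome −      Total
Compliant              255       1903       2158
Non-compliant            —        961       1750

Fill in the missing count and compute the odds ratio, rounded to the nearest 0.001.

The missing cell is in the unexposed row: 1750 − 961 = 789.
So a = 255, b = 1903, c = 789, d = 961.
OR = (a·d)/(b·c) = (255 × 961) / (1903 × 789) = 245055 / 1501467 = 0.16321

0.163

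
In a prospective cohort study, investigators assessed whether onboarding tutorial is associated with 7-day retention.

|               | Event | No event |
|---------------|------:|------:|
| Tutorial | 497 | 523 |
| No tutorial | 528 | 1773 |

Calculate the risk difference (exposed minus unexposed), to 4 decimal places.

0.2578

Cells: a = 497, b = 523, c = 528, d = 1773.
Risk in exposed = 497/1020 = 0.487255; risk in unexposed = 528/2301 = 0.229465.
Risk difference = 0.487255 − 0.229465 = 0.257789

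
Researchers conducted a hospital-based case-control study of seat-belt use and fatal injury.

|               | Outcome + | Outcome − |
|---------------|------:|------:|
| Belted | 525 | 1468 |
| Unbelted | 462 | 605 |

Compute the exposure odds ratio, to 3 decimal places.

Cells: a = 525, b = 1468, c = 462, d = 605.
OR = (a·d)/(b·c) = (525 × 605) / (1468 × 462) = 317625 / 678216 = 0.46832
Exposure is associated with lower odds of fatal injury (OR = 0.47 < 1).

0.468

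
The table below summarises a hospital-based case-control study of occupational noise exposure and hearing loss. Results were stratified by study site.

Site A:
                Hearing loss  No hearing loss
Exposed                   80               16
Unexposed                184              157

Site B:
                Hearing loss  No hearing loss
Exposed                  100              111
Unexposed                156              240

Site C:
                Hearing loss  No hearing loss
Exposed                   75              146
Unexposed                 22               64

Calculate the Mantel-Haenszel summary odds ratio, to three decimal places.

OR_MH = Σ(aᵢdᵢ/nᵢ) / Σ(bᵢcᵢ/nᵢ), where nᵢ is the stratum total.
Stratum 1 (Site A): n = 437; a·d/n = 80·157/437 = 28.7414; b·c/n = 16·184/437 = 6.7368
Stratum 2 (Site B): n = 607; a·d/n = 100·240/607 = 39.5387; b·c/n = 111·156/607 = 28.5272
Stratum 3 (Site C): n = 307; a·d/n = 75·64/307 = 15.6352; b·c/n = 146·22/307 = 10.4625
OR_MH = (28.7414 + 39.5387 + 15.6352) / (6.7368 + 28.5272 + 10.4625) = 83.9153 / 45.7266 = 1.83515

1.835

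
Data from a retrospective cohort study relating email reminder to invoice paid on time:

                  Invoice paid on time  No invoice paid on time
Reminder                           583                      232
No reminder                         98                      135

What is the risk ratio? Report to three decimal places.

Cells: a = 583, b = 232, c = 98, d = 135.
Risk in exposed = 583/815 = 0.71534; risk in unexposed = 98/233 = 0.42060.
RR = 0.71534 / 0.42060 = 1.70075
The risk among the exposed is 1.70 times that among the unexposed.

1.701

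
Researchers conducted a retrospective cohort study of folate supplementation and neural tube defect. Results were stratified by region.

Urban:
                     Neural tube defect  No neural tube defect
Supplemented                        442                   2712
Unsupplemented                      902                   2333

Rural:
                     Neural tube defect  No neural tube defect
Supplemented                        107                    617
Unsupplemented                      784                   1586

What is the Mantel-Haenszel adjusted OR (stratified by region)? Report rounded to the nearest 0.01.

0.40

OR_MH = Σ(aᵢdᵢ/nᵢ) / Σ(bᵢcᵢ/nᵢ), where nᵢ is the stratum total.
Stratum 1 (Urban): n = 6389; a·d/n = 442·2333/6389 = 161.4002; b·c/n = 2712·902/6389 = 382.8806
Stratum 2 (Rural): n = 3094; a·d/n = 107·1586/3094 = 54.8487; b·c/n = 617·784/3094 = 156.3439
OR_MH = (161.4002 + 54.8487) / (382.8806 + 156.3439) = 216.2490 / 539.2245 = 0.40104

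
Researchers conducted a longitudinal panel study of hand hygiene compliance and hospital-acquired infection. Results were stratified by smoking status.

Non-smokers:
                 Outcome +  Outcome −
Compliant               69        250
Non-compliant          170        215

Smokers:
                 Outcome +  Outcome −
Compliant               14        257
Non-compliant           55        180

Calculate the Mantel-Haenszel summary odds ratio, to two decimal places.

OR_MH = Σ(aᵢdᵢ/nᵢ) / Σ(bᵢcᵢ/nᵢ), where nᵢ is the stratum total.
Stratum 1 (Non-smokers): n = 704; a·d/n = 69·215/704 = 21.0724; b·c/n = 250·170/704 = 60.3693
Stratum 2 (Smokers): n = 506; a·d/n = 14·180/506 = 4.9802; b·c/n = 257·55/506 = 27.9348
OR_MH = (21.0724 + 4.9802) / (60.3693 + 27.9348) = 26.0527 / 88.3041 = 0.29503

0.30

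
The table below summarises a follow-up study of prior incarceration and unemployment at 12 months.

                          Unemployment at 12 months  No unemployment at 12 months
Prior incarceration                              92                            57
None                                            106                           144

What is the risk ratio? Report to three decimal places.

Cells: a = 92, b = 57, c = 106, d = 144.
Risk in exposed = 92/149 = 0.61745; risk in unexposed = 106/250 = 0.42400.
RR = 0.61745 / 0.42400 = 1.45625
The risk among the exposed is 1.46 times that among the unexposed.

1.456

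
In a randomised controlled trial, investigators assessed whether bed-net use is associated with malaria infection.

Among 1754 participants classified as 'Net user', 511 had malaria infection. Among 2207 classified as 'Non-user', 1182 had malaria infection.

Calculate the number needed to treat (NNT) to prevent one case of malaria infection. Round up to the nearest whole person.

Risk in treated group = 511/1754 = 0.29133; risk in control = 1182/2207 = 0.53557.
Absolute risk reduction = 0.53557 − 0.29133 = 0.24423
NNT = 1 / ARR = 1 / 0.24423 = 4.094 → round up → 5

5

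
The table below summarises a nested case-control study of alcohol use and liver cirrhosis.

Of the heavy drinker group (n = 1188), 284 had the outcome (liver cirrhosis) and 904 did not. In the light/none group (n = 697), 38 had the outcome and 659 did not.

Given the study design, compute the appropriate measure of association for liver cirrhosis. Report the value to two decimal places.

5.45

From the description: a = 284, b = 904, c = 38, d = 659.
This is a nested case-control study: participants were sampled on outcome status, so risks in the source population cannot be estimated directly — relative risk is not valid here. The odds ratio is the appropriate measure.
OR = (a·d)/(b·c) = (284 × 659) / (904 × 38) = 187156 / 34352 = 5.44818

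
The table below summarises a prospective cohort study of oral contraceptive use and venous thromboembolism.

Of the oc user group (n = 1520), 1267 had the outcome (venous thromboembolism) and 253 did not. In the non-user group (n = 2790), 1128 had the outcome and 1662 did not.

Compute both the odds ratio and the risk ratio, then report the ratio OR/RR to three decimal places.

From the description: a = 1267, b = 253, c = 1128, d = 1662.
OR = (1267·1662)/(253·1128) = 2105754/285384 = 7.37867
Risk in exposed = 1267/1520 = 0.83355; risk in unexposed = 1128/2790 = 0.40430; RR = 2.06171
OR/RR = 7.37867 / 2.06171 = 3.57890
The outcome is not rare, so the OR lies further from 1 than the RR.

3.579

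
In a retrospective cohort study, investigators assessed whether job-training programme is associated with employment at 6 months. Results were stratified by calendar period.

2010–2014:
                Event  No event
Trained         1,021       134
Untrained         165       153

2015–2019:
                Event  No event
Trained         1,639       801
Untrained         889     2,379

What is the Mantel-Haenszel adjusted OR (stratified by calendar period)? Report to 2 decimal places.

OR_MH = Σ(aᵢdᵢ/nᵢ) / Σ(bᵢcᵢ/nᵢ), where nᵢ is the stratum total.
Stratum 1 (2010–2014): n = 1473; a·d/n = 1021·153/1473 = 106.0509; b·c/n = 134·165/1473 = 15.0102
Stratum 2 (2015–2019): n = 5708; a·d/n = 1639·2379/5708 = 683.1081; b·c/n = 801·889/5708 = 124.7528
OR_MH = (106.0509 + 683.1081) / (15.0102 + 124.7528) = 789.1590 / 139.7630 = 5.64641

5.65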